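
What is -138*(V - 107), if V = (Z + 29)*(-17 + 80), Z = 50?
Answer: -672060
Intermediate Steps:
V = 4977 (V = (50 + 29)*(-17 + 80) = 79*63 = 4977)
-138*(V - 107) = -138*(4977 - 107) = -138*4870 = -672060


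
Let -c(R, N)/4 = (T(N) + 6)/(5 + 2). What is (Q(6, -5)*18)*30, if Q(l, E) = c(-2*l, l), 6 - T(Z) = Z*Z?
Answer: 51840/7 ≈ 7405.7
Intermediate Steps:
T(Z) = 6 - Z**2 (T(Z) = 6 - Z*Z = 6 - Z**2)
c(R, N) = -48/7 + 4*N**2/7 (c(R, N) = -4*((6 - N**2) + 6)/(5 + 2) = -4*(12 - N**2)/7 = -4*(12/7 - N**2/7) = -48/7 + 4*N**2/7)
Q(l, E) = -48/7 + 4*l**2/7
(Q(6, -5)*18)*30 = ((-48/7 + (4/7)*6**2)*18)*30 = ((-48/7 + (4/7)*36)*18)*30 = ((-48/7 + 144/7)*18)*30 = ((96/7)*18)*30 = (1728/7)*30 = 51840/7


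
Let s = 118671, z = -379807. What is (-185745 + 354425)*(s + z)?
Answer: -44048420480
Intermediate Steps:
(-185745 + 354425)*(s + z) = (-185745 + 354425)*(118671 - 379807) = 168680*(-261136) = -44048420480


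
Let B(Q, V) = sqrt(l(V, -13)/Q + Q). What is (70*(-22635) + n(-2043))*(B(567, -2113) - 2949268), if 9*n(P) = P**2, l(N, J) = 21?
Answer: 3305212205652 - 124521*sqrt(45930) ≈ 3.3052e+12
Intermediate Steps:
B(Q, V) = sqrt(Q + 21/Q) (B(Q, V) = sqrt(21/Q + Q) = sqrt(Q + 21/Q))
n(P) = P**2/9
(70*(-22635) + n(-2043))*(B(567, -2113) - 2949268) = (70*(-22635) + (1/9)*(-2043)**2)*(sqrt(567 + 21/567) - 2949268) = (-1584450 + (1/9)*4173849)*(sqrt(567 + 21*(1/567)) - 2949268) = (-1584450 + 463761)*(sqrt(567 + 1/27) - 2949268) = -1120689*(sqrt(15310/27) - 2949268) = -1120689*(sqrt(45930)/9 - 2949268) = -1120689*(-2949268 + sqrt(45930)/9) = 3305212205652 - 124521*sqrt(45930)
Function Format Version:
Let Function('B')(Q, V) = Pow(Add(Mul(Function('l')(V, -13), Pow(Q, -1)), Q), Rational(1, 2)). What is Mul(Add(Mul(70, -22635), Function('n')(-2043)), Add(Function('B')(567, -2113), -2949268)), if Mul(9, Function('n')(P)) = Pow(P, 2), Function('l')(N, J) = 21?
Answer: Add(3305212205652, Mul(-124521, Pow(45930, Rational(1, 2)))) ≈ 3.3052e+12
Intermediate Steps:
Function('B')(Q, V) = Pow(Add(Q, Mul(21, Pow(Q, -1))), Rational(1, 2)) (Function('B')(Q, V) = Pow(Add(Mul(21, Pow(Q, -1)), Q), Rational(1, 2)) = Pow(Add(Q, Mul(21, Pow(Q, -1))), Rational(1, 2)))
Function('n')(P) = Mul(Rational(1, 9), Pow(P, 2))
Mul(Add(Mul(70, -22635), Function('n')(-2043)), Add(Function('B')(567, -2113), -2949268)) = Mul(Add(Mul(70, -22635), Mul(Rational(1, 9), Pow(-2043, 2))), Add(Pow(Add(567, Mul(21, Pow(567, -1))), Rational(1, 2)), -2949268)) = Mul(Add(-1584450, Mul(Rational(1, 9), 4173849)), Add(Pow(Add(567, Mul(21, Rational(1, 567))), Rational(1, 2)), -2949268)) = Mul(Add(-1584450, 463761), Add(Pow(Add(567, Rational(1, 27)), Rational(1, 2)), -2949268)) = Mul(-1120689, Add(Pow(Rational(15310, 27), Rational(1, 2)), -2949268)) = Mul(-1120689, Add(Mul(Rational(1, 9), Pow(45930, Rational(1, 2))), -2949268)) = Mul(-1120689, Add(-2949268, Mul(Rational(1, 9), Pow(45930, Rational(1, 2))))) = Add(3305212205652, Mul(-124521, Pow(45930, Rational(1, 2))))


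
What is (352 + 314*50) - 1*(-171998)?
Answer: 188050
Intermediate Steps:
(352 + 314*50) - 1*(-171998) = (352 + 15700) + 171998 = 16052 + 171998 = 188050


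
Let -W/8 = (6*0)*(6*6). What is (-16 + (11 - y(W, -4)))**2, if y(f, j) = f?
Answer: 25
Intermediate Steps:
W = 0 (W = -8*6*0*6*6 = -0*36 = -8*0 = 0)
(-16 + (11 - y(W, -4)))**2 = (-16 + (11 - 1*0))**2 = (-16 + (11 + 0))**2 = (-16 + 11)**2 = (-5)**2 = 25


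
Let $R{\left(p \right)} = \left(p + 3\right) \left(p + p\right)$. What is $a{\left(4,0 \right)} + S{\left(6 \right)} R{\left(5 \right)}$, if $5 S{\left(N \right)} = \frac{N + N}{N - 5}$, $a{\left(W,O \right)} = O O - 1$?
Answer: $191$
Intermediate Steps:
$a{\left(W,O \right)} = -1 + O^{2}$ ($a{\left(W,O \right)} = O^{2} - 1 = -1 + O^{2}$)
$R{\left(p \right)} = 2 p \left(3 + p\right)$ ($R{\left(p \right)} = \left(3 + p\right) 2 p = 2 p \left(3 + p\right)$)
$S{\left(N \right)} = \frac{2 N}{5 \left(-5 + N\right)}$ ($S{\left(N \right)} = \frac{\left(N + N\right) \frac{1}{N - 5}}{5} = \frac{2 N \frac{1}{-5 + N}}{5} = \frac{2 N}{5 \left(-5 + N\right)}$)
$a{\left(4,0 \right)} + S{\left(6 \right)} R{\left(5 \right)} = \left(-1 + 0^{2}\right) + \frac{2}{5} \cdot 6 \frac{1}{-5 + 6} \cdot 2 \cdot 5 \left(3 + 5\right) = \left(-1 + 0\right) + \frac{2}{5} \cdot 6 \cdot 1^{-1} \cdot 2 \cdot 5 \cdot 8 = -1 + \frac{2}{5} \cdot 6 \cdot 1 \cdot 80 = -1 + \frac{12}{5} \cdot 80 = -1 + 192 = 191$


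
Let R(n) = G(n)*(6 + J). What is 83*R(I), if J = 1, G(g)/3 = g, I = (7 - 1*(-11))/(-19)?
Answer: -31374/19 ≈ -1651.3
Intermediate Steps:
I = -18/19 (I = (7 + 11)*(-1/19) = 18*(-1/19) = -18/19 ≈ -0.94737)
G(g) = 3*g
R(n) = 21*n (R(n) = (3*n)*(6 + 1) = (3*n)*7 = 21*n)
83*R(I) = 83*(21*(-18/19)) = 83*(-378/19) = -31374/19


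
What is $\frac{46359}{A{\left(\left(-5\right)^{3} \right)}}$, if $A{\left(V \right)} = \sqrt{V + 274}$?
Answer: $\frac{46359 \sqrt{149}}{149} \approx 3797.9$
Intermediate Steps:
$A{\left(V \right)} = \sqrt{274 + V}$
$\frac{46359}{A{\left(\left(-5\right)^{3} \right)}} = \frac{46359}{\sqrt{274 + \left(-5\right)^{3}}} = \frac{46359}{\sqrt{274 - 125}} = \frac{46359}{\sqrt{149}} = 46359 \frac{\sqrt{149}}{149} = \frac{46359 \sqrt{149}}{149}$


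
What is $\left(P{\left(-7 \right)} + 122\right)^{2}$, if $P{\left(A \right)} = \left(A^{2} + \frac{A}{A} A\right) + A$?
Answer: $24649$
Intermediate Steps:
$P{\left(A \right)} = A^{2} + 2 A$ ($P{\left(A \right)} = \left(A^{2} + 1 A\right) + A = \left(A^{2} + A\right) + A = \left(A + A^{2}\right) + A = A^{2} + 2 A$)
$\left(P{\left(-7 \right)} + 122\right)^{2} = \left(- 7 \left(2 - 7\right) + 122\right)^{2} = \left(\left(-7\right) \left(-5\right) + 122\right)^{2} = \left(35 + 122\right)^{2} = 157^{2} = 24649$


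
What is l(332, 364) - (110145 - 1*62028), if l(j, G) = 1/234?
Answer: -11259377/234 ≈ -48117.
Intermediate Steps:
l(j, G) = 1/234
l(332, 364) - (110145 - 1*62028) = 1/234 - (110145 - 1*62028) = 1/234 - (110145 - 62028) = 1/234 - 1*48117 = 1/234 - 48117 = -11259377/234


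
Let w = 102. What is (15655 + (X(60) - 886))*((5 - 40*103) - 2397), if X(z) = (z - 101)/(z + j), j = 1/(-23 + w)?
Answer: -41449821280/431 ≈ -9.6171e+7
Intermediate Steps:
j = 1/79 (j = 1/(-23 + 102) = 1/79 ≈ 0.012658)
X(z) = (-101 + z)/(1/79 + z) (X(z) = (z - 101)/(z + 1/79) = (-101 + z)/(1/79 + z))
(15655 + (X(60) - 886))*((5 - 40*103) - 2397) = (15655 + (79*(-101 + 60)/(1 + 79*60) - 886))*((5 - 40*103) - 2397) = (15655 + (79*(-41)/(1 + 4740) - 886))*((5 - 4120) - 2397) = (15655 + (79*(-41)/4741 - 886))*(-4115 - 2397) = (15655 + (79*(1/4741)*(-41) - 886))*(-6512) = (15655 + (-3239/4741 - 886))*(-6512) = (15655 - 4203765/4741)*(-6512) = (70016590/4741)*(-6512) = -41449821280/431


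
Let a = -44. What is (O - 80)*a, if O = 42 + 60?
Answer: -968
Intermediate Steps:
O = 102
(O - 80)*a = (102 - 80)*(-44) = 22*(-44) = -968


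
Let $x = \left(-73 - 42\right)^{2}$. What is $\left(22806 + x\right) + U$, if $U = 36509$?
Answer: $72540$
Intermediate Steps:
$x = 13225$ ($x = \left(-115\right)^{2} = 13225$)
$\left(22806 + x\right) + U = \left(22806 + 13225\right) + 36509 = 36031 + 36509 = 72540$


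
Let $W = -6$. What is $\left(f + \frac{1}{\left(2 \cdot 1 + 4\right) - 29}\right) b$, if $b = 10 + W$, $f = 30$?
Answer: $\frac{2756}{23} \approx 119.83$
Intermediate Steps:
$b = 4$ ($b = 10 - 6 = 4$)
$\left(f + \frac{1}{\left(2 \cdot 1 + 4\right) - 29}\right) b = \left(30 + \frac{1}{\left(2 \cdot 1 + 4\right) - 29}\right) 4 = \left(30 + \frac{1}{\left(2 + 4\right) - 29}\right) 4 = \left(30 + \frac{1}{6 - 29}\right) 4 = \left(30 + \frac{1}{-23}\right) 4 = \left(30 - \frac{1}{23}\right) 4 = \frac{689}{23} \cdot 4 = \frac{2756}{23}$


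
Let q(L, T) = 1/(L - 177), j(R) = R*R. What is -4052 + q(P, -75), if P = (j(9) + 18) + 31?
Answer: -190445/47 ≈ -4052.0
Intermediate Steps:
j(R) = R²
P = 130 (P = (9² + 18) + 31 = (81 + 18) + 31 = 99 + 31 = 130)
q(L, T) = 1/(-177 + L)
-4052 + q(P, -75) = -4052 + 1/(-177 + 130) = -4052 + 1/(-47) = -4052 - 1/47 = -190445/47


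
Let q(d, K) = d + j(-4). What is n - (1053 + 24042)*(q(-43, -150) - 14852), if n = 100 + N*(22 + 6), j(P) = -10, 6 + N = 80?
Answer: 374043147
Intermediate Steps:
N = 74 (N = -6 + 80 = 74)
q(d, K) = -10 + d (q(d, K) = d - 10 = -10 + d)
n = 2172 (n = 100 + 74*(22 + 6) = 100 + 74*28 = 100 + 2072 = 2172)
n - (1053 + 24042)*(q(-43, -150) - 14852) = 2172 - (1053 + 24042)*((-10 - 43) - 14852) = 2172 - 25095*(-53 - 14852) = 2172 - 25095*(-14905) = 2172 - 1*(-374040975) = 2172 + 374040975 = 374043147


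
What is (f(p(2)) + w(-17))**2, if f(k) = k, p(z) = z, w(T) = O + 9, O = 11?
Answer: 484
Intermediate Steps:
w(T) = 20 (w(T) = 11 + 9 = 20)
(f(p(2)) + w(-17))**2 = (2 + 20)**2 = 22**2 = 484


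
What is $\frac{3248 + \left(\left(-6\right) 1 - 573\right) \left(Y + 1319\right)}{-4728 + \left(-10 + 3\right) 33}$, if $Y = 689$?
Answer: $\frac{1159384}{4959} \approx 233.79$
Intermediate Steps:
$\frac{3248 + \left(\left(-6\right) 1 - 573\right) \left(Y + 1319\right)}{-4728 + \left(-10 + 3\right) 33} = \frac{3248 + \left(\left(-6\right) 1 - 573\right) \left(689 + 1319\right)}{-4728 + \left(-10 + 3\right) 33} = \frac{3248 + \left(-6 - 573\right) 2008}{-4728 - 231} = \frac{3248 - 1162632}{-4728 - 231} = \frac{3248 - 1162632}{-4959} = \left(-1159384\right) \left(- \frac{1}{4959}\right) = \frac{1159384}{4959}$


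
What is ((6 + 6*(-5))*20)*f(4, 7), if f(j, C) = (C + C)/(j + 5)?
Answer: -2240/3 ≈ -746.67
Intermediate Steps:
f(j, C) = 2*C/(5 + j) (f(j, C) = (2*C)/(5 + j) = 2*C/(5 + j))
((6 + 6*(-5))*20)*f(4, 7) = ((6 + 6*(-5))*20)*(2*7/(5 + 4)) = ((6 - 30)*20)*(2*7/9) = (-24*20)*(2*7*(⅑)) = -480*14/9 = -2240/3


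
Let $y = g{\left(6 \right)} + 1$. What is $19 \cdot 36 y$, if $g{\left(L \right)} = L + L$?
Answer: $8892$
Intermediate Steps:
$g{\left(L \right)} = 2 L$
$y = 13$ ($y = 2 \cdot 6 + 1 = 12 + 1 = 13$)
$19 \cdot 36 y = 19 \cdot 36 \cdot 13 = 684 \cdot 13 = 8892$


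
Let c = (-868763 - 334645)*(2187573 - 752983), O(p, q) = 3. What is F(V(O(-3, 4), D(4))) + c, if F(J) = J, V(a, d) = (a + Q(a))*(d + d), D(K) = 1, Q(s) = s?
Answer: -1726397082708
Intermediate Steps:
V(a, d) = 4*a*d (V(a, d) = (a + a)*(d + d) = (2*a)*(2*d) = 4*a*d)
c = -1726397082720 (c = -1203408*1434590 = -1726397082720)
F(V(O(-3, 4), D(4))) + c = 4*3*1 - 1726397082720 = 12 - 1726397082720 = -1726397082708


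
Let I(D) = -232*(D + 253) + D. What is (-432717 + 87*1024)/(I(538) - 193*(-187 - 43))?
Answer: 343629/138584 ≈ 2.4796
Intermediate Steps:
I(D) = -58696 - 231*D (I(D) = -232*(253 + D) + D = (-58696 - 232*D) + D = -58696 - 231*D)
(-432717 + 87*1024)/(I(538) - 193*(-187 - 43)) = (-432717 + 87*1024)/((-58696 - 231*538) - 193*(-187 - 43)) = (-432717 + 89088)/((-58696 - 124278) - 193*(-230)) = -343629/(-182974 + 44390) = -343629/(-138584) = -343629*(-1/138584) = 343629/138584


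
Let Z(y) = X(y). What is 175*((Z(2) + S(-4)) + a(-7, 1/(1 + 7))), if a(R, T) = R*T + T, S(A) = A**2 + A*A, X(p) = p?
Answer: 23275/4 ≈ 5818.8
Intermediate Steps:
S(A) = 2*A**2 (S(A) = A**2 + A**2 = 2*A**2)
a(R, T) = T + R*T
Z(y) = y
175*((Z(2) + S(-4)) + a(-7, 1/(1 + 7))) = 175*((2 + 2*(-4)**2) + (1 - 7)/(1 + 7)) = 175*((2 + 2*16) - 6/8) = 175*((2 + 32) + (1/8)*(-6)) = 175*(34 - 3/4) = 175*(133/4) = 23275/4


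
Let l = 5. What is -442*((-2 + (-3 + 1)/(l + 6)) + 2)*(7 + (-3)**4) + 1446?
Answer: 8518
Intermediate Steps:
-442*((-2 + (-3 + 1)/(l + 6)) + 2)*(7 + (-3)**4) + 1446 = -442*((-2 + (-3 + 1)/(5 + 6)) + 2)*(7 + (-3)**4) + 1446 = -442*((-2 - 2/11) + 2)*(7 + 81) + 1446 = -442*((-2 - 2*1/11) + 2)*88 + 1446 = -442*((-2 - 2/11) + 2)*88 + 1446 = -442*(-24/11 + 2)*88 + 1446 = -(-884)*88/11 + 1446 = -442*(-16) + 1446 = 7072 + 1446 = 8518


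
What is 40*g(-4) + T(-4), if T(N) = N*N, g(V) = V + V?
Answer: -304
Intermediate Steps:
g(V) = 2*V
T(N) = N²
40*g(-4) + T(-4) = 40*(2*(-4)) + (-4)² = 40*(-8) + 16 = -320 + 16 = -304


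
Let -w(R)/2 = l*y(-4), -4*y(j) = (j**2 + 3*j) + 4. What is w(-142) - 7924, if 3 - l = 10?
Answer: -7952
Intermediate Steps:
l = -7 (l = 3 - 1*10 = 3 - 10 = -7)
y(j) = -1 - 3*j/4 - j**2/4 (y(j) = -((j**2 + 3*j) + 4)/4 = -(4 + j**2 + 3*j)/4 = -1 - 3*j/4 - j**2/4)
w(R) = -28 (w(R) = -(-14)*(-1 - 3/4*(-4) - 1/4*(-4)**2) = -(-14)*(-1 + 3 - 1/4*16) = -(-14)*(-1 + 3 - 4) = -(-14)*(-2) = -2*14 = -28)
w(-142) - 7924 = -28 - 7924 = -7952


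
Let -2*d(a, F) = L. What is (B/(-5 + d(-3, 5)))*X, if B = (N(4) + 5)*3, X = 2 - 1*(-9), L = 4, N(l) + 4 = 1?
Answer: -66/7 ≈ -9.4286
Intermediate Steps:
N(l) = -3 (N(l) = -4 + 1 = -3)
X = 11 (X = 2 + 9 = 11)
d(a, F) = -2 (d(a, F) = -½*4 = -2)
B = 6 (B = (-3 + 5)*3 = 2*3 = 6)
(B/(-5 + d(-3, 5)))*X = (6/(-5 - 2))*11 = (6/(-7))*11 = (6*(-⅐))*11 = -6/7*11 = -66/7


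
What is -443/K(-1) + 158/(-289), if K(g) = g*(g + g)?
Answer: -128343/578 ≈ -222.05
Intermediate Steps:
K(g) = 2*g**2 (K(g) = g*(2*g) = 2*g**2)
-443/K(-1) + 158/(-289) = -443/(2*(-1)**2) + 158/(-289) = -443/(2*1) + 158*(-1/289) = -443/2 - 158/289 = -128343/578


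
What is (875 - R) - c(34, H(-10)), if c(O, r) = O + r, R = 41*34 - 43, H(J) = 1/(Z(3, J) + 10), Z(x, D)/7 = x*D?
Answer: -101999/200 ≈ -510.00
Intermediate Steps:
Z(x, D) = 7*D*x (Z(x, D) = 7*(x*D) = 7*(D*x) = 7*D*x)
H(J) = 1/(10 + 21*J) (H(J) = 1/(7*J*3 + 10) = 1/(21*J + 10) = 1/(10 + 21*J))
R = 1351 (R = 1394 - 43 = 1351)
(875 - R) - c(34, H(-10)) = (875 - 1*1351) - (34 + 1/(10 + 21*(-10))) = (875 - 1351) - (34 + 1/(10 - 210)) = -476 - (34 + 1/(-200)) = -476 - (34 - 1/200) = -476 - 1*6799/200 = -476 - 6799/200 = -101999/200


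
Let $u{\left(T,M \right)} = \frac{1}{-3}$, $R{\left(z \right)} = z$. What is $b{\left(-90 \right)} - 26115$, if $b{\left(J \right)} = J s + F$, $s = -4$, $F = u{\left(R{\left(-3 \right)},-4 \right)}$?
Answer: $- \frac{77266}{3} \approx -25755.0$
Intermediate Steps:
$u{\left(T,M \right)} = - \frac{1}{3}$
$F = - \frac{1}{3} \approx -0.33333$
$b{\left(J \right)} = - \frac{1}{3} - 4 J$ ($b{\left(J \right)} = J \left(-4\right) - \frac{1}{3} = - 4 J - \frac{1}{3} = - \frac{1}{3} - 4 J$)
$b{\left(-90 \right)} - 26115 = \left(- \frac{1}{3} - -360\right) - 26115 = \left(- \frac{1}{3} + 360\right) - 26115 = \frac{1079}{3} - 26115 = - \frac{77266}{3}$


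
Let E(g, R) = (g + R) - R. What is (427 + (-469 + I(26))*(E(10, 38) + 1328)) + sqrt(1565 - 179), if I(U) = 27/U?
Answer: -8134172/13 + 3*sqrt(154) ≈ -6.2567e+5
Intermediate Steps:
E(g, R) = g (E(g, R) = (R + g) - R = g)
(427 + (-469 + I(26))*(E(10, 38) + 1328)) + sqrt(1565 - 179) = (427 + (-469 + 27/26)*(10 + 1328)) + sqrt(1565 - 179) = (427 + (-469 + 27*(1/26))*1338) + sqrt(1386) = (427 + (-469 + 27/26)*1338) + 3*sqrt(154) = (427 - 12167/26*1338) + 3*sqrt(154) = (427 - 8139723/13) + 3*sqrt(154) = -8134172/13 + 3*sqrt(154)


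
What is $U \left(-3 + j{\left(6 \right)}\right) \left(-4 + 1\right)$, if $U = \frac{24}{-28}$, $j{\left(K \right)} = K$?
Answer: $\frac{54}{7} \approx 7.7143$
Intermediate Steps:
$U = - \frac{6}{7}$ ($U = 24 \left(- \frac{1}{28}\right) = - \frac{6}{7} \approx -0.85714$)
$U \left(-3 + j{\left(6 \right)}\right) \left(-4 + 1\right) = - \frac{6 \left(-3 + 6\right) \left(-4 + 1\right)}{7} = - \frac{6 \cdot 3 \left(-3\right)}{7} = \left(- \frac{6}{7}\right) \left(-9\right) = \frac{54}{7}$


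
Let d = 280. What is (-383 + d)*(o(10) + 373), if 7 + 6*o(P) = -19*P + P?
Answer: -211253/6 ≈ -35209.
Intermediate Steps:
o(P) = -7/6 - 3*P (o(P) = -7/6 + (-19*P + P)/6 = -7/6 + (-18*P)/6 = -7/6 - 3*P)
(-383 + d)*(o(10) + 373) = (-383 + 280)*((-7/6 - 3*10) + 373) = -103*((-7/6 - 30) + 373) = -103*(-187/6 + 373) = -103*2051/6 = -211253/6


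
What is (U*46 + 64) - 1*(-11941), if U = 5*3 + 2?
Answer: 12787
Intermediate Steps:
U = 17 (U = 15 + 2 = 17)
(U*46 + 64) - 1*(-11941) = (17*46 + 64) - 1*(-11941) = (782 + 64) + 11941 = 846 + 11941 = 12787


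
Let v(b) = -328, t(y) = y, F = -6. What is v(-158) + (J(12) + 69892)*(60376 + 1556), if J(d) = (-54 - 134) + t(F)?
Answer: 4316536208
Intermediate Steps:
J(d) = -194 (J(d) = (-54 - 134) - 6 = -188 - 6 = -194)
v(-158) + (J(12) + 69892)*(60376 + 1556) = -328 + (-194 + 69892)*(60376 + 1556) = -328 + 69698*61932 = -328 + 4316536536 = 4316536208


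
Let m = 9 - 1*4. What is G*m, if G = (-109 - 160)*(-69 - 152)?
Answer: 297245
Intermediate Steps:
G = 59449 (G = -269*(-221) = 59449)
m = 5 (m = 9 - 4 = 5)
G*m = 59449*5 = 297245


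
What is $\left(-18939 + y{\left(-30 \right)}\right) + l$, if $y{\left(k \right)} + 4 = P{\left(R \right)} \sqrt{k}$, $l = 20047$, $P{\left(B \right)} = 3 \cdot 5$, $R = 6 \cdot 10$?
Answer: $1104 + 15 i \sqrt{30} \approx 1104.0 + 82.158 i$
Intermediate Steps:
$R = 60$
$P{\left(B \right)} = 15$
$y{\left(k \right)} = -4 + 15 \sqrt{k}$
$\left(-18939 + y{\left(-30 \right)}\right) + l = \left(-18939 - \left(4 - 15 \sqrt{-30}\right)\right) + 20047 = \left(-18939 - \left(4 - 15 i \sqrt{30}\right)\right) + 20047 = \left(-18943 + 15 i \sqrt{30}\right) + 20047 = 1104 + 15 i \sqrt{30}$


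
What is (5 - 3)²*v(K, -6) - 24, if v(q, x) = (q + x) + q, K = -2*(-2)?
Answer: -16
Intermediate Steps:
K = 4
v(q, x) = x + 2*q
(5 - 3)²*v(K, -6) - 24 = (5 - 3)²*(-6 + 2*4) - 24 = 2²*(-6 + 8) - 24 = 4*2 - 24 = 8 - 24 = -16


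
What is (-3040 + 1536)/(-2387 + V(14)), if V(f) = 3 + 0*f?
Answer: 94/149 ≈ 0.63087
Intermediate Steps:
V(f) = 3 (V(f) = 3 + 0 = 3)
(-3040 + 1536)/(-2387 + V(14)) = (-3040 + 1536)/(-2387 + 3) = -1504/(-2384) = -1504*(-1/2384) = 94/149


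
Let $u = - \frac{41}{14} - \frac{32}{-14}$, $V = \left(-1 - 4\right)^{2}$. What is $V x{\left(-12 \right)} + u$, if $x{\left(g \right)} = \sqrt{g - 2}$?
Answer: $- \frac{9}{14} + 25 i \sqrt{14} \approx -0.64286 + 93.541 i$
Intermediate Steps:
$x{\left(g \right)} = \sqrt{-2 + g}$
$V = 25$ ($V = \left(-5\right)^{2} = 25$)
$u = - \frac{9}{14}$ ($u = \left(-41\right) \frac{1}{14} - - \frac{16}{7} = - \frac{41}{14} + \frac{16}{7} = - \frac{9}{14} \approx -0.64286$)
$V x{\left(-12 \right)} + u = 25 \sqrt{-2 - 12} - \frac{9}{14} = 25 \sqrt{-14} - \frac{9}{14} = 25 i \sqrt{14} - \frac{9}{14} = - \frac{9}{14} + 25 i \sqrt{14}$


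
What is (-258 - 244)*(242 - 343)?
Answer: 50702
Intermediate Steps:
(-258 - 244)*(242 - 343) = -502*(-101) = 50702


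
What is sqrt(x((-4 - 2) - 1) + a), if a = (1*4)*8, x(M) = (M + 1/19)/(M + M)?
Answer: sqrt(574826)/133 ≈ 5.7005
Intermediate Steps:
x(M) = (1/19 + M)/(2*M) (x(M) = (M + 1/19)/((2*M)) = (1/19 + M)*(1/(2*M)) = (1/19 + M)/(2*M))
a = 32 (a = 4*8 = 32)
sqrt(x((-4 - 2) - 1) + a) = sqrt((1 + 19*((-4 - 2) - 1))/(38*((-4 - 2) - 1)) + 32) = sqrt((1 + 19*(-6 - 1))/(38*(-6 - 1)) + 32) = sqrt((1/38)*(1 + 19*(-7))/(-7) + 32) = sqrt((1/38)*(-1/7)*(1 - 133) + 32) = sqrt((1/38)*(-1/7)*(-132) + 32) = sqrt(66/133 + 32) = sqrt(4322/133) = sqrt(574826)/133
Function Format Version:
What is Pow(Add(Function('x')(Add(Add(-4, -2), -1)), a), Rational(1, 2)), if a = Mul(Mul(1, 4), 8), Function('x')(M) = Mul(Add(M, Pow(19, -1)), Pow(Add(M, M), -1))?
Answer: Mul(Rational(1, 133), Pow(574826, Rational(1, 2))) ≈ 5.7005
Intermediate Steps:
Function('x')(M) = Mul(Rational(1, 2), Pow(M, -1), Add(Rational(1, 19), M)) (Function('x')(M) = Mul(Add(M, Rational(1, 19)), Pow(Mul(2, M), -1)) = Mul(Add(Rational(1, 19), M), Mul(Rational(1, 2), Pow(M, -1))) = Mul(Rational(1, 2), Pow(M, -1), Add(Rational(1, 19), M)))
a = 32 (a = Mul(4, 8) = 32)
Pow(Add(Function('x')(Add(Add(-4, -2), -1)), a), Rational(1, 2)) = Pow(Add(Mul(Rational(1, 38), Pow(Add(Add(-4, -2), -1), -1), Add(1, Mul(19, Add(Add(-4, -2), -1)))), 32), Rational(1, 2)) = Pow(Add(Mul(Rational(1, 38), Pow(Add(-6, -1), -1), Add(1, Mul(19, Add(-6, -1)))), 32), Rational(1, 2)) = Pow(Add(Mul(Rational(1, 38), Pow(-7, -1), Add(1, Mul(19, -7))), 32), Rational(1, 2)) = Pow(Add(Mul(Rational(1, 38), Rational(-1, 7), Add(1, -133)), 32), Rational(1, 2)) = Pow(Add(Mul(Rational(1, 38), Rational(-1, 7), -132), 32), Rational(1, 2)) = Pow(Add(Rational(66, 133), 32), Rational(1, 2)) = Pow(Rational(4322, 133), Rational(1, 2)) = Mul(Rational(1, 133), Pow(574826, Rational(1, 2)))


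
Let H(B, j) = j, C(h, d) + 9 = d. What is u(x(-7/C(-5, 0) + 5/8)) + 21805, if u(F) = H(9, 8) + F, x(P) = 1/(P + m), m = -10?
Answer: 13502175/619 ≈ 21813.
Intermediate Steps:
C(h, d) = -9 + d
x(P) = 1/(-10 + P) (x(P) = 1/(P - 10) = 1/(-10 + P))
u(F) = 8 + F
u(x(-7/C(-5, 0) + 5/8)) + 21805 = (8 + 1/(-10 + (-7/(-9 + 0) + 5/8))) + 21805 = (8 + 1/(-10 + (-7/(-9) + 5*(⅛)))) + 21805 = (8 + 1/(-10 + (-7*(-⅑) + 5/8))) + 21805 = (8 + 1/(-10 + (7/9 + 5/8))) + 21805 = (8 + 1/(-10 + 101/72)) + 21805 = (8 + 1/(-619/72)) + 21805 = (8 - 72/619) + 21805 = 4880/619 + 21805 = 13502175/619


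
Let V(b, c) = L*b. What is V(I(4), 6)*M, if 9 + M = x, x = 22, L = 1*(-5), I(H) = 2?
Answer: -130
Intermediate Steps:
L = -5
V(b, c) = -5*b
M = 13 (M = -9 + 22 = 13)
V(I(4), 6)*M = -5*2*13 = -10*13 = -130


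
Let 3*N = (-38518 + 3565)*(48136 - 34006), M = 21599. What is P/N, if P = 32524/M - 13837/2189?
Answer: 25296703/864852929226770 ≈ 2.9250e-8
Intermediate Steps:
N = -164628630 (N = ((-38518 + 3565)*(48136 - 34006))/3 = (-34953*14130)/3 = (⅓)*(-493885890) = -164628630)
P = -227670327/47280211 (P = 32524/21599 - 13837/2189 = -227670327/47280211 ≈ -4.8153)
P/N = -227670327/47280211/(-164628630) = -227670327/47280211*(-1/164628630) = 25296703/864852929226770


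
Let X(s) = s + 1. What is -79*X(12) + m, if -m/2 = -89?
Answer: -849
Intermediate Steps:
m = 178 (m = -2*(-89) = 178)
X(s) = 1 + s
-79*X(12) + m = -79*(1 + 12) + 178 = -79*13 + 178 = -1027 + 178 = -849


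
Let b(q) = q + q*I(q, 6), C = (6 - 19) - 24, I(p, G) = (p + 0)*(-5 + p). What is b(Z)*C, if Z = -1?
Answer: 259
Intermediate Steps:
I(p, G) = p*(-5 + p)
C = -37 (C = -13 - 24 = -37)
b(q) = q + q²*(-5 + q) (b(q) = q + q*(q*(-5 + q)) = q + q²*(-5 + q))
b(Z)*C = -(1 - (-5 - 1))*(-37) = -(1 - 1*(-6))*(-37) = -(1 + 6)*(-37) = -1*7*(-37) = -7*(-37) = 259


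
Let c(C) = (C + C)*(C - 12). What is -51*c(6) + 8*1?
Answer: 3680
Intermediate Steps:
c(C) = 2*C*(-12 + C) (c(C) = (2*C)*(-12 + C) = 2*C*(-12 + C))
-51*c(6) + 8*1 = -102*6*(-12 + 6) + 8*1 = -102*6*(-6) + 8 = -51*(-72) + 8 = 3672 + 8 = 3680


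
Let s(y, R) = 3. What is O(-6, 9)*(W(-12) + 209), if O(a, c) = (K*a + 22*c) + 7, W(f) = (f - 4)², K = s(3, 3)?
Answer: 86955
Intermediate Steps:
K = 3
W(f) = (-4 + f)²
O(a, c) = 7 + 3*a + 22*c (O(a, c) = (3*a + 22*c) + 7 = 7 + 3*a + 22*c)
O(-6, 9)*(W(-12) + 209) = (7 + 3*(-6) + 22*9)*((-4 - 12)² + 209) = (7 - 18 + 198)*((-16)² + 209) = 187*(256 + 209) = 187*465 = 86955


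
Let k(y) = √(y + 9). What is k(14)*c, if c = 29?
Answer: 29*√23 ≈ 139.08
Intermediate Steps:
k(y) = √(9 + y)
k(14)*c = √(9 + 14)*29 = √23*29 = 29*√23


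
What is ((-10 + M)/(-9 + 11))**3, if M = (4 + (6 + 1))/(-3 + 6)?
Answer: -6859/216 ≈ -31.755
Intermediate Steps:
M = 11/3 (M = (4 + 7)/3 = 11*(1/3) = 11/3 ≈ 3.6667)
((-10 + M)/(-9 + 11))**3 = ((-10 + 11/3)/(-9 + 11))**3 = (-19/3/2)**3 = (-19/3*1/2)**3 = (-19/6)**3 = -6859/216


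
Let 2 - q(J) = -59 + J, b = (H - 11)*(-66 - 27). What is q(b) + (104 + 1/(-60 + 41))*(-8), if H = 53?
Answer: 59573/19 ≈ 3135.4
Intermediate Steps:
b = -3906 (b = (53 - 11)*(-66 - 27) = 42*(-93) = -3906)
q(J) = 61 - J (q(J) = 2 - (-59 + J) = 2 + (59 - J) = 61 - J)
q(b) + (104 + 1/(-60 + 41))*(-8) = (61 - 1*(-3906)) + (104 + 1/(-60 + 41))*(-8) = (61 + 3906) + (104 + 1/(-19))*(-8) = 3967 + (104 - 1/19)*(-8) = 3967 + (1975/19)*(-8) = 3967 - 15800/19 = 59573/19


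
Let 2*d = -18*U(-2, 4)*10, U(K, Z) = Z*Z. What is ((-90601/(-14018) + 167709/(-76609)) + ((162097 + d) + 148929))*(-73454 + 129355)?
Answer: 432219422787697653/24974534 ≈ 1.7306e+10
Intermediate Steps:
U(K, Z) = Z²
d = -1440 (d = (-18*4²*10)/2 = (-18*16*10)/2 = (-288*10)/2 = (½)*(-2880) = -1440)
((-90601/(-14018) + 167709/(-76609)) + ((162097 + d) + 148929))*(-73454 + 129355) = ((-90601/(-14018) + 167709/(-76609)) + ((162097 - 1440) + 148929))*(-73454 + 129355) = ((-90601*(-1/14018) + 167709*(-1/76609)) + (160657 + 148929))*55901 = ((2107/326 - 167709/76609) + 309586)*55901 = (106742029/24974534 + 309586)*55901 = (7731872824953/24974534)*55901 = 432219422787697653/24974534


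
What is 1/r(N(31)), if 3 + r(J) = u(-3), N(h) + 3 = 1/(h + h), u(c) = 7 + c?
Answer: 1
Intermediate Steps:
N(h) = -3 + 1/(2*h) (N(h) = -3 + 1/(h + h) = -3 + 1/(2*h))
r(J) = 1 (r(J) = -3 + (7 - 3) = -3 + 4 = 1)
1/r(N(31)) = 1/1 = 1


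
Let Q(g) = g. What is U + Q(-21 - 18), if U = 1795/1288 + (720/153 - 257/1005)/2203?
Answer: -1822986229507/48478072440 ≈ -37.604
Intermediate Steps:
U = 67658595653/48478072440 (U = 1795*(1/1288) + (720*(1/153) - 257*1/1005)*(1/2203) = 1795/1288 + (80/17 - 257/1005)*(1/2203) = 1795/1288 + (76031/17085)*(1/2203) = 1795/1288 + 76031/37638255 = 67658595653/48478072440 ≈ 1.3957)
U + Q(-21 - 18) = 67658595653/48478072440 + (-21 - 18) = 67658595653/48478072440 - 39 = -1822986229507/48478072440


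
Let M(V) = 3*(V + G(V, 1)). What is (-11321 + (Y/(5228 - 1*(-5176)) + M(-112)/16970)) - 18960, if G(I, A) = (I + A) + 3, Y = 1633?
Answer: -534626775691/17655588 ≈ -30281.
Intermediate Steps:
G(I, A) = 3 + A + I (G(I, A) = (A + I) + 3 = 3 + A + I)
M(V) = 12 + 6*V (M(V) = 3*(V + (3 + 1 + V)) = 3*(V + (4 + V)) = 3*(4 + 2*V) = 12 + 6*V)
(-11321 + (Y/(5228 - 1*(-5176)) + M(-112)/16970)) - 18960 = (-11321 + (1633/(5228 - 1*(-5176)) + (12 + 6*(-112))/16970)) - 18960 = (-11321 + (1633/(5228 + 5176) + (12 - 672)*(1/16970))) - 18960 = (-11321 + (1633/10404 - 660*1/16970)) - 18960 = (-11321 + (1633*(1/10404) - 66/1697)) - 18960 = (-11321 + (1633/10404 - 66/1697)) - 18960 = (-11321 + 2084537/17655588) - 18960 = -199876827211/17655588 - 18960 = -534626775691/17655588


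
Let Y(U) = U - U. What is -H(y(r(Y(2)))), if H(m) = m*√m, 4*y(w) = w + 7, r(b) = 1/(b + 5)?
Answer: -27*√5/25 ≈ -2.4150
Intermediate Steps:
Y(U) = 0
r(b) = 1/(5 + b)
y(w) = 7/4 + w/4 (y(w) = (w + 7)/4 = (7 + w)/4 = 7/4 + w/4)
H(m) = m^(3/2)
-H(y(r(Y(2)))) = -(7/4 + 1/(4*(5 + 0)))^(3/2) = -(7/4 + (¼)/5)^(3/2) = -(7/4 + (¼)*(⅕))^(3/2) = -(7/4 + 1/20)^(3/2) = -(9/5)^(3/2) = -27*√5/25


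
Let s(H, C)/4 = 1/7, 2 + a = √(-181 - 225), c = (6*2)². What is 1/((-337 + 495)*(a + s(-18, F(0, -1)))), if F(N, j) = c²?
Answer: -35/1579526 - 49*I*√406/3159052 ≈ -2.2159e-5 - 0.00031254*I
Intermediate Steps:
c = 144 (c = 12² = 144)
F(N, j) = 20736 (F(N, j) = 144² = 20736)
a = -2 + I*√406 (a = -2 + √(-181 - 225) = -2 + √(-406) = -2 + I*√406 ≈ -2.0 + 20.149*I)
s(H, C) = 4/7
1/((-337 + 495)*(a + s(-18, F(0, -1)))) = 1/((-337 + 495)*((-2 + I*√406) + 4/7)) = 1/(158*(-10/7 + I*√406)) = 1/(-1580/7 + 158*I*√406)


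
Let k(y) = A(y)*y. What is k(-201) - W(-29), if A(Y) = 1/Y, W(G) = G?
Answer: 30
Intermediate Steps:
A(Y) = 1/Y
k(y) = 1 (k(y) = y/y = 1)
k(-201) - W(-29) = 1 - 1*(-29) = 1 + 29 = 30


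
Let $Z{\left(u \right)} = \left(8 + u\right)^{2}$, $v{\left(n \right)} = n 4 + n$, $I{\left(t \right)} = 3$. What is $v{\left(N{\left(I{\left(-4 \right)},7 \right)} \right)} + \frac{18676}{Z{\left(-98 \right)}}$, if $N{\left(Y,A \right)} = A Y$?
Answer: $\frac{217294}{2025} \approx 107.31$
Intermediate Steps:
$v{\left(n \right)} = 5 n$ ($v{\left(n \right)} = 4 n + n = 5 n$)
$v{\left(N{\left(I{\left(-4 \right)},7 \right)} \right)} + \frac{18676}{Z{\left(-98 \right)}} = 5 \cdot 7 \cdot 3 + \frac{18676}{\left(8 - 98\right)^{2}} = 5 \cdot 21 + \frac{18676}{\left(-90\right)^{2}} = 105 + \frac{18676}{8100} = 105 + 18676 \cdot \frac{1}{8100} = 105 + \frac{4669}{2025} = \frac{217294}{2025}$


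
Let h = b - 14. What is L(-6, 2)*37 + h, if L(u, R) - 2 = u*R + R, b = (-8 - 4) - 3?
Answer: -325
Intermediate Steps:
b = -15 (b = -12 - 3 = -15)
h = -29 (h = -15 - 14 = -29)
L(u, R) = 2 + R + R*u (L(u, R) = 2 + (u*R + R) = 2 + (R*u + R) = 2 + (R + R*u) = 2 + R + R*u)
L(-6, 2)*37 + h = (2 + 2 + 2*(-6))*37 - 29 = (2 + 2 - 12)*37 - 29 = -8*37 - 29 = -296 - 29 = -325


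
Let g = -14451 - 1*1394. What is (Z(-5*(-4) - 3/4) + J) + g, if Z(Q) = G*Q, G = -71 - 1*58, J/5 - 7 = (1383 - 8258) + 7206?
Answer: -66553/4 ≈ -16638.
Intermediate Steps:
J = 1690 (J = 35 + 5*((1383 - 8258) + 7206) = 35 + 5*(-6875 + 7206) = 35 + 5*331 = 35 + 1655 = 1690)
g = -15845 (g = -14451 - 1394 = -15845)
G = -129 (G = -71 - 58 = -129)
Z(Q) = -129*Q
(Z(-5*(-4) - 3/4) + J) + g = (-129*(-5*(-4) - 3/4) + 1690) - 15845 = (-129*(20 - 3*1/4) + 1690) - 15845 = (-129*(20 - 3/4) + 1690) - 15845 = (-129*77/4 + 1690) - 15845 = (-9933/4 + 1690) - 15845 = -3173/4 - 15845 = -66553/4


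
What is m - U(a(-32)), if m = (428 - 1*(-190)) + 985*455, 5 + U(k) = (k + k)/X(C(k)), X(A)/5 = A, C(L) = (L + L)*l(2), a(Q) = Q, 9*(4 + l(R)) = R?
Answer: 76295669/170 ≈ 4.4880e+5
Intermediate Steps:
l(R) = -4 + R/9
C(L) = -68*L/9 (C(L) = (L + L)*(-4 + (⅑)*2) = (2*L)*(-4 + 2/9) = (2*L)*(-34/9) = -68*L/9)
X(A) = 5*A
U(k) = -859/170 (U(k) = -5 + (k + k)/((5*(-68*k/9))) = -5 + (2*k)/((-340*k/9)) = -5 + (2*k)*(-9/(340*k)) = -5 - 9/170 = -859/170)
m = 448793 (m = (428 + 190) + 448175 = 618 + 448175 = 448793)
m - U(a(-32)) = 448793 - 1*(-859/170) = 448793 + 859/170 = 76295669/170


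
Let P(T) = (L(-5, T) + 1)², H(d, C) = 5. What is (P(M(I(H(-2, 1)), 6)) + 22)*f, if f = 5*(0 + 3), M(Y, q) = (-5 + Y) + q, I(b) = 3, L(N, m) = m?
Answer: 705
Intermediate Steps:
M(Y, q) = -5 + Y + q
f = 15 (f = 5*3 = 15)
P(T) = (1 + T)² (P(T) = (T + 1)² = (1 + T)²)
(P(M(I(H(-2, 1)), 6)) + 22)*f = ((1 + (-5 + 3 + 6))² + 22)*15 = ((1 + 4)² + 22)*15 = (5² + 22)*15 = (25 + 22)*15 = 47*15 = 705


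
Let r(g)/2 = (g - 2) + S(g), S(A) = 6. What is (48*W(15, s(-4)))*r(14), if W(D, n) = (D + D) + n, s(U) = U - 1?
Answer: 43200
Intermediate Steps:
s(U) = -1 + U
W(D, n) = n + 2*D (W(D, n) = 2*D + n = n + 2*D)
r(g) = 8 + 2*g (r(g) = 2*((g - 2) + 6) = 2*((-2 + g) + 6) = 2*(4 + g) = 8 + 2*g)
(48*W(15, s(-4)))*r(14) = (48*((-1 - 4) + 2*15))*(8 + 2*14) = (48*(-5 + 30))*(8 + 28) = (48*25)*36 = 1200*36 = 43200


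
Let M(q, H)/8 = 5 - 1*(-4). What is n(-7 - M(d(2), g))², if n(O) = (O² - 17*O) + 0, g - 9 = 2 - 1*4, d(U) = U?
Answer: 57517056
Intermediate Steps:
g = 7 (g = 9 + (2 - 1*4) = 9 + (2 - 4) = 9 - 2 = 7)
M(q, H) = 72 (M(q, H) = 8*(5 - 1*(-4)) = 8*(5 + 4) = 8*9 = 72)
n(O) = O² - 17*O
n(-7 - M(d(2), g))² = ((-7 - 1*72)*(-17 + (-7 - 1*72)))² = ((-7 - 72)*(-17 + (-7 - 72)))² = (-79*(-17 - 79))² = (-79*(-96))² = 7584² = 57517056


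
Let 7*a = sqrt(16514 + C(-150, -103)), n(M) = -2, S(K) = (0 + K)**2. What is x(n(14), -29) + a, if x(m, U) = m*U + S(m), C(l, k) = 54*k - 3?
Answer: 62 + sqrt(10949)/7 ≈ 76.948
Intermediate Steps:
S(K) = K**2
C(l, k) = -3 + 54*k
x(m, U) = m**2 + U*m (x(m, U) = m*U + m**2 = U*m + m**2 = m**2 + U*m)
a = sqrt(10949)/7 (a = sqrt(16514 + (-3 + 54*(-103)))/7 = sqrt(16514 + (-3 - 5562))/7 = sqrt(16514 - 5565)/7 = sqrt(10949)/7 ≈ 14.948)
x(n(14), -29) + a = -2*(-29 - 2) + sqrt(10949)/7 = -2*(-31) + sqrt(10949)/7 = 62 + sqrt(10949)/7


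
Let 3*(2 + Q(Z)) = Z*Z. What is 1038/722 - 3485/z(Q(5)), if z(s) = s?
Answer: -198126/361 ≈ -548.83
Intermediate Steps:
Q(Z) = -2 + Z²/3 (Q(Z) = -2 + (Z*Z)/3 = -2 + Z²/3)
1038/722 - 3485/z(Q(5)) = 1038/722 - 3485/(-2 + (⅓)*5²) = 1038*(1/722) - 3485/(-2 + (⅓)*25) = 519/361 - 3485/(-2 + 25/3) = 519/361 - 3485/19/3 = 519/361 - 3485*3/19 = 519/361 - 10455/19 = -198126/361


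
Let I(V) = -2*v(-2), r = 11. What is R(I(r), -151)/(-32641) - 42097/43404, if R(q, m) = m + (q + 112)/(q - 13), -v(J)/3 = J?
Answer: -1367360557/1416749964 ≈ -0.96514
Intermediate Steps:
v(J) = -3*J
I(V) = -12 (I(V) = -(-6)*(-2) = -2*6 = -12)
R(q, m) = m + (112 + q)/(-13 + q)
R(I(r), -151)/(-32641) - 42097/43404 = ((112 - 12 - 13*(-151) - 151*(-12))/(-13 - 12))/(-32641) - 42097/43404 = ((112 - 12 + 1963 + 1812)/(-25))*(-1/32641) - 42097*1/43404 = -1/25*3875*(-1/32641) - 42097/43404 = -155*(-1/32641) - 42097/43404 = 155/32641 - 42097/43404 = -1367360557/1416749964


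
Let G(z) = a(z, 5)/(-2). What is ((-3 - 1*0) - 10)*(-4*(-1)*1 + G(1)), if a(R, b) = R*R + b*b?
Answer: 117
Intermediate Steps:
a(R, b) = R² + b²
G(z) = -25/2 - z²/2 (G(z) = (z² + 5²)/(-2) = (z² + 25)*(-½) = (25 + z²)*(-½) = -25/2 - z²/2)
((-3 - 1*0) - 10)*(-4*(-1)*1 + G(1)) = ((-3 - 1*0) - 10)*(-4*(-1)*1 + (-25/2 - ½*1²)) = ((-3 + 0) - 10)*(4*1 + (-25/2 - ½*1)) = (-3 - 10)*(4 + (-25/2 - ½)) = -13*(4 - 13) = -13*(-9) = 117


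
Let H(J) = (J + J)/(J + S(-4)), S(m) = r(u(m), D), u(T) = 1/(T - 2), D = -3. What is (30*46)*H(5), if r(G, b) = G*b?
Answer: 27600/11 ≈ 2509.1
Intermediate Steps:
u(T) = 1/(-2 + T)
S(m) = -3/(-2 + m)
H(J) = 2*J/(½ + J) (H(J) = (J + J)/(J - 3/(-2 - 4)) = (2*J)/(J - 3/(-6)) = (2*J)/(J - 3*(-⅙)) = (2*J)/(J + ½) = (2*J)/(½ + J) = 2*J/(½ + J))
(30*46)*H(5) = (30*46)*(4*5/(1 + 2*5)) = 1380*(4*5/(1 + 10)) = 1380*(4*5/11) = 1380*(4*5*(1/11)) = 1380*(20/11) = 27600/11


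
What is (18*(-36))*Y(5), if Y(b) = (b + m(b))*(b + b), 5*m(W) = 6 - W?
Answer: -33696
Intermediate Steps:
m(W) = 6/5 - W/5 (m(W) = (6 - W)/5 = 6/5 - W/5)
Y(b) = 2*b*(6/5 + 4*b/5) (Y(b) = (b + (6/5 - b/5))*(b + b) = (6/5 + 4*b/5)*(2*b) = 2*b*(6/5 + 4*b/5))
(18*(-36))*Y(5) = (18*(-36))*((4/5)*5*(3 + 2*5)) = -2592*5*(3 + 10)/5 = -2592*5*13/5 = -648*52 = -33696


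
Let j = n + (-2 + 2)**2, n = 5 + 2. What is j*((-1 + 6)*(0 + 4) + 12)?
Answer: 224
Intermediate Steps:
n = 7
j = 7 (j = 7 + (-2 + 2)**2 = 7 + 0**2 = 7 + 0 = 7)
j*((-1 + 6)*(0 + 4) + 12) = 7*((-1 + 6)*(0 + 4) + 12) = 7*(5*4 + 12) = 7*(20 + 12) = 7*32 = 224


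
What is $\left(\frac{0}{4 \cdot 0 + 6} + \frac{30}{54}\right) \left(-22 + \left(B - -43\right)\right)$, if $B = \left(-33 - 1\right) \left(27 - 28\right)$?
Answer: $\frac{275}{9} \approx 30.556$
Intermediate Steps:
$B = 34$ ($B = \left(-34\right) \left(-1\right) = 34$)
$\left(\frac{0}{4 \cdot 0 + 6} + \frac{30}{54}\right) \left(-22 + \left(B - -43\right)\right) = \left(\frac{0}{4 \cdot 0 + 6} + \frac{30}{54}\right) \left(-22 + \left(34 - -43\right)\right) = \left(\frac{0}{0 + 6} + 30 \cdot \frac{1}{54}\right) \left(-22 + \left(34 + 43\right)\right) = \left(\frac{0}{6} + \frac{5}{9}\right) \left(-22 + 77\right) = \left(0 \cdot \frac{1}{6} + \frac{5}{9}\right) 55 = \left(0 + \frac{5}{9}\right) 55 = \frac{5}{9} \cdot 55 = \frac{275}{9}$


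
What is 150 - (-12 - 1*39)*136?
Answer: 7086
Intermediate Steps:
150 - (-12 - 1*39)*136 = 150 - (-12 - 39)*136 = 150 - 1*(-51)*136 = 150 + 51*136 = 150 + 6936 = 7086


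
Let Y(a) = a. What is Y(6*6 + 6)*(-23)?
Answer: -966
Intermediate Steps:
Y(6*6 + 6)*(-23) = (6*6 + 6)*(-23) = (36 + 6)*(-23) = 42*(-23) = -966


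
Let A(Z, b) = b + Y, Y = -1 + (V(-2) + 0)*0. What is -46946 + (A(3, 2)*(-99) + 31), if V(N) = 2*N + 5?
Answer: -47014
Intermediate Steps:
V(N) = 5 + 2*N
Y = -1 (Y = -1 + ((5 + 2*(-2)) + 0)*0 = -1 + ((5 - 4) + 0)*0 = -1 + (1 + 0)*0 = -1 + 1*0 = -1 + 0 = -1)
A(Z, b) = -1 + b (A(Z, b) = b - 1 = -1 + b)
-46946 + (A(3, 2)*(-99) + 31) = -46946 + ((-1 + 2)*(-99) + 31) = -46946 + (1*(-99) + 31) = -46946 + (-99 + 31) = -46946 - 68 = -47014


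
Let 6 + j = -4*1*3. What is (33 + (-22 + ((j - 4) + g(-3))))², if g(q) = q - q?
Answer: 121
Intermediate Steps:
g(q) = 0
j = -18 (j = -6 - 4*1*3 = -6 - 4*3 = -6 - 12 = -18)
(33 + (-22 + ((j - 4) + g(-3))))² = (33 + (-22 + ((-18 - 4) + 0)))² = (33 + (-22 + (-22 + 0)))² = (33 + (-22 - 22))² = (33 - 44)² = (-11)² = 121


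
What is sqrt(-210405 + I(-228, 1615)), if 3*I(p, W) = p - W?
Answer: I*sqrt(1899174)/3 ≈ 459.37*I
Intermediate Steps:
I(p, W) = -W/3 + p/3 (I(p, W) = (p - W)/3 = -W/3 + p/3)
sqrt(-210405 + I(-228, 1615)) = sqrt(-210405 + (-1/3*1615 + (1/3)*(-228))) = sqrt(-210405 + (-1615/3 - 76)) = sqrt(-210405 - 1843/3) = sqrt(-633058/3) = I*sqrt(1899174)/3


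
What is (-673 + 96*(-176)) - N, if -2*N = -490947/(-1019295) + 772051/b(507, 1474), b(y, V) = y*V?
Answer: -2973864273578621/169275000180 ≈ -17568.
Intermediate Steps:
b(y, V) = V*y
N = -128204583799/169275000180 (N = -(-490947/(-1019295) + 772051/((1474*507)))/2 = -(-490947*(-1/1019295) + 772051/747318)/2 = -(163649/339765 + 772051*(1/747318))/2 = -(163649/339765 + 772051/747318)/2 = -½*128204583799/84637500090 = -128204583799/169275000180 ≈ -0.75737)
(-673 + 96*(-176)) - N = (-673 + 96*(-176)) - 1*(-128204583799/169275000180) = (-673 - 16896) + 128204583799/169275000180 = -17569 + 128204583799/169275000180 = -2973864273578621/169275000180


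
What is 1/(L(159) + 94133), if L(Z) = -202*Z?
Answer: 1/62015 ≈ 1.6125e-5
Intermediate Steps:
1/(L(159) + 94133) = 1/(-202*159 + 94133) = 1/(-32118 + 94133) = 1/62015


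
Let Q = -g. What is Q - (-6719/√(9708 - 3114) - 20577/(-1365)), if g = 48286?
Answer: -21976989/455 + 6719*√6594/6594 ≈ -48218.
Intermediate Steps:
Q = -48286 (Q = -1*48286 = -48286)
Q - (-6719/√(9708 - 3114) - 20577/(-1365)) = -48286 - (-6719/√(9708 - 3114) - 20577/(-1365)) = -48286 - (-6719*√6594/6594 - 20577*(-1/1365)) = -48286 - (-6719*√6594/6594 + 6859/455) = -48286 - (6859/455 - 6719*√6594/6594) = -48286 + (-6859/455 + 6719*√6594/6594) = -21976989/455 + 6719*√6594/6594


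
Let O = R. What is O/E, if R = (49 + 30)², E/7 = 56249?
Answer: 6241/393743 ≈ 0.015850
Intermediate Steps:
E = 393743 (E = 7*56249 = 393743)
R = 6241 (R = 79² = 6241)
O = 6241
O/E = 6241/393743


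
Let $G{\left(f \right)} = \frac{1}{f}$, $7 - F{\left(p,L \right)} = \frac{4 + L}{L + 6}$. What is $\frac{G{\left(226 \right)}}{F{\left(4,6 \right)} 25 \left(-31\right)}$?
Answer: $- \frac{3}{3240275} \approx -9.2585 \cdot 10^{-7}$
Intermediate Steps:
$F{\left(p,L \right)} = 7 - \frac{4 + L}{6 + L}$ ($F{\left(p,L \right)} = 7 - \frac{4 + L}{L + 6} = 7 - \frac{4 + L}{6 + L}$)
$\frac{G{\left(226 \right)}}{F{\left(4,6 \right)} 25 \left(-31\right)} = \frac{1}{226 \frac{2 \left(19 + 3 \cdot 6\right)}{6 + 6} \cdot 25 \left(-31\right)} = \frac{1}{226 \frac{2 \left(19 + 18\right)}{12} \cdot 25 \left(-31\right)} = \frac{1}{226 \cdot 2 \cdot \frac{1}{12} \cdot 37 \cdot 25 \left(-31\right)} = \frac{1}{226 \cdot \frac{37}{6} \cdot 25 \left(-31\right)} = \frac{1}{226 \cdot \frac{925}{6} \left(-31\right)} = \frac{1}{226 \left(- \frac{28675}{6}\right)} = \frac{1}{226} \left(- \frac{6}{28675}\right) = - \frac{3}{3240275}$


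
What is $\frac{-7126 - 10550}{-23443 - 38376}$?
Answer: $\frac{17676}{61819} \approx 0.28593$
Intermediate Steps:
$\frac{-7126 - 10550}{-23443 - 38376} = \frac{-7126 + \left(-13775 + 3225\right)}{-61819} = \left(-7126 - 10550\right) \left(- \frac{1}{61819}\right) = \left(-17676\right) \left(- \frac{1}{61819}\right) = \frac{17676}{61819}$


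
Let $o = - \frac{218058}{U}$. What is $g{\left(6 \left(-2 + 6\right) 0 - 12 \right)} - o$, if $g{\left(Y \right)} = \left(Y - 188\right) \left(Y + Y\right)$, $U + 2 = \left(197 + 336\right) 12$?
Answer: $\frac{15454629}{3197} \approx 4834.1$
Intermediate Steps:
$U = 6394$ ($U = -2 + \left(197 + 336\right) 12 = -2 + 533 \cdot 12 = -2 + 6396 = 6394$)
$g{\left(Y \right)} = 2 Y \left(-188 + Y\right)$ ($g{\left(Y \right)} = \left(-188 + Y\right) 2 Y = 2 Y \left(-188 + Y\right)$)
$o = - \frac{109029}{3197}$ ($o = - \frac{218058}{6394} = \left(-218058\right) \frac{1}{6394} = - \frac{109029}{3197} \approx -34.104$)
$g{\left(6 \left(-2 + 6\right) 0 - 12 \right)} - o = 2 \left(6 \left(-2 + 6\right) 0 - 12\right) \left(-188 - \left(12 - 6 \left(-2 + 6\right) 0\right)\right) - - \frac{109029}{3197} = 2 \left(6 \cdot 4 \cdot 0 - 12\right) \left(-188 - \left(12 - 6 \cdot 4 \cdot 0\right)\right) + \frac{109029}{3197} = 2 \left(6 \cdot 0 - 12\right) \left(-188 + \left(6 \cdot 0 - 12\right)\right) + \frac{109029}{3197} = 2 \left(0 - 12\right) \left(-188 + \left(0 - 12\right)\right) + \frac{109029}{3197} = 2 \left(-12\right) \left(-188 - 12\right) + \frac{109029}{3197} = 2 \left(-12\right) \left(-200\right) + \frac{109029}{3197} = 4800 + \frac{109029}{3197} = \frac{15454629}{3197}$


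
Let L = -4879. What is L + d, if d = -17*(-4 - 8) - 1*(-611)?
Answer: -4064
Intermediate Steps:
d = 815 (d = -17*(-12) + 611 = 204 + 611 = 815)
L + d = -4879 + 815 = -4064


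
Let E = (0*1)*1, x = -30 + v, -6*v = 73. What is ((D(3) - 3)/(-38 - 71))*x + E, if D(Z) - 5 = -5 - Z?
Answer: -253/109 ≈ -2.3211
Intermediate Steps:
v = -73/6 (v = -1/6*73 = -73/6 ≈ -12.167)
D(Z) = -Z (D(Z) = 5 + (-5 - Z) = -Z)
x = -253/6 (x = -30 - 73/6 = -253/6 ≈ -42.167)
E = 0 (E = 0*1 = 0)
((D(3) - 3)/(-38 - 71))*x + E = ((-1*3 - 3)/(-38 - 71))*(-253/6) + 0 = ((-3 - 3)/(-109))*(-253/6) + 0 = -6*(-1/109)*(-253/6) + 0 = (6/109)*(-253/6) + 0 = -253/109 + 0 = -253/109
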